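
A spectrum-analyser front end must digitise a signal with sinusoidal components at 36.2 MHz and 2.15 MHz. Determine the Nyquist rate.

72.4 MHz

Highest-frequency component: 36.2 MHz.
Nyquist rate = 2 × 36.2 MHz = 72.4 MHz.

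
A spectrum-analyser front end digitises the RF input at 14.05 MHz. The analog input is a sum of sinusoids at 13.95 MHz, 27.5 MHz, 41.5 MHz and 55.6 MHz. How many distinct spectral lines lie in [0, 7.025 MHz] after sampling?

3

fs/2 = 7.025 MHz.
13.95 MHz > fs/2 = 7.025 MHz, folds to fs − 13.95 MHz = 0.1 MHz.
27.5 MHz mod fs = 13.45 MHz.
13.45 MHz > fs/2 = 7.025 MHz, folds to fs − 13.45 MHz = 0.6 MHz.
41.5 MHz mod fs = 13.4 MHz.
13.4 MHz > fs/2 = 7.025 MHz, folds to fs − 13.4 MHz = 0.65 MHz.
55.6 MHz mod fs = 13.45 MHz.
13.45 MHz > fs/2 = 7.025 MHz, folds to fs − 13.45 MHz = 0.6 MHz.
Distinct values: {0.1 MHz, 0.6 MHz, 0.65 MHz} → 3.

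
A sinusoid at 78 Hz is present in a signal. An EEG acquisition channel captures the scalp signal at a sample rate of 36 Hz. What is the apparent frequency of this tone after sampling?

6 Hz

78 Hz mod fs = 6 Hz.
6 Hz ≤ fs/2 = 18 Hz, appears at 6 Hz.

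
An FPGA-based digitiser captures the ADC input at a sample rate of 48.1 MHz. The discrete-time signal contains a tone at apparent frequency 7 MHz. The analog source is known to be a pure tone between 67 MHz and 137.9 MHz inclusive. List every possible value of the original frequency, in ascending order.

Frequencies that alias to 7 MHz are k·fs ± 7 MHz for integer k ≥ 0.
k=0: 7 MHz.
k=1: 41.1 MHz, 55.1 MHz.
k=2: 89.2 MHz, 103.2 MHz.
k=3: 137.3 MHz, 151.3 MHz.
k=4: 185.4 MHz, 199.4 MHz.
Within [67 MHz, 137.9 MHz]: 89.2 MHz, 103.2 MHz, 137.3 MHz.

89.2 MHz, 103.2 MHz, 137.3 MHz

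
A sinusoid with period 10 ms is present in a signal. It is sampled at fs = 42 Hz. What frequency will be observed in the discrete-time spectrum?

T = 10 ms → f = 1/T = 100 Hz.
100 Hz mod fs = 16 Hz.
16 Hz ≤ fs/2 = 21 Hz, appears at 16 Hz.

16 Hz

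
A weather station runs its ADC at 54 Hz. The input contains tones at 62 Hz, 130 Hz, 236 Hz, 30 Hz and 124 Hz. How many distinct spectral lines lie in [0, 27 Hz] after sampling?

5

fs/2 = 27 Hz.
62 Hz mod fs = 8 Hz.
8 Hz ≤ fs/2 = 27 Hz, appears at 8 Hz.
130 Hz mod fs = 22 Hz.
22 Hz ≤ fs/2 = 27 Hz, appears at 22 Hz.
236 Hz mod fs = 20 Hz.
20 Hz ≤ fs/2 = 27 Hz, appears at 20 Hz.
30 Hz > fs/2 = 27 Hz, folds to fs − 30 Hz = 24 Hz.
124 Hz mod fs = 16 Hz.
16 Hz ≤ fs/2 = 27 Hz, appears at 16 Hz.
Distinct values: {8 Hz, 16 Hz, 20 Hz, 22 Hz, 24 Hz} → 5.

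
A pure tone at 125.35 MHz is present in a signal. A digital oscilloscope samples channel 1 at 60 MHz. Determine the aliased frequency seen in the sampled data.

125.35 MHz mod fs = 5.35 MHz.
5.35 MHz ≤ fs/2 = 30 MHz, appears at 5.35 MHz.

5.35 MHz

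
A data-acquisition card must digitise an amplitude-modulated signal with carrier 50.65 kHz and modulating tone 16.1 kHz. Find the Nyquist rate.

133.5 kHz

AM sidebands sit at fc ± fm = 34.55 kHz and 66.75 kHz.
Highest-frequency component: 66.75 kHz.
Nyquist rate = 2 × 66.75 kHz = 133.5 kHz.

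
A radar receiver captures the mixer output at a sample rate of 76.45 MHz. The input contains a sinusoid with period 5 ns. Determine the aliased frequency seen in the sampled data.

T = 5 ns → f = 1/T = 200 MHz.
200 MHz mod fs = 47.1 MHz.
47.1 MHz > fs/2 = 38.225 MHz, folds to fs − 47.1 MHz = 29.35 MHz.

29.35 MHz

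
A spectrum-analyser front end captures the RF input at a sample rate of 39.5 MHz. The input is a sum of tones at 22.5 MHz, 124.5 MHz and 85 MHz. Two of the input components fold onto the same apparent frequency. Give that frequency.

6 MHz

fs/2 = 19.75 MHz.
22.5 MHz > fs/2 = 19.75 MHz, folds to fs − 22.5 MHz = 17 MHz.
124.5 MHz mod fs = 6 MHz.
6 MHz ≤ fs/2 = 19.75 MHz, appears at 6 MHz.
85 MHz mod fs = 6 MHz.
6 MHz ≤ fs/2 = 19.75 MHz, appears at 6 MHz.
85 MHz and 124.5 MHz both map to 6 MHz.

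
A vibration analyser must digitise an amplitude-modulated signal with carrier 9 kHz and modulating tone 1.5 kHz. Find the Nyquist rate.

AM sidebands sit at fc ± fm = 7.5 kHz and 10.5 kHz.
Highest-frequency component: 10.5 kHz.
Nyquist rate = 2 × 10.5 kHz = 21 kHz.

21 kHz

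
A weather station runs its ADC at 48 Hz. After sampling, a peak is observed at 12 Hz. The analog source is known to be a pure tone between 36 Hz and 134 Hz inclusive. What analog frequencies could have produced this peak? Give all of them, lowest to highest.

Frequencies that alias to 12 Hz are k·fs ± 12 Hz for integer k ≥ 0.
k=0: 12 Hz.
k=1: 36 Hz, 60 Hz.
k=2: 84 Hz, 108 Hz.
k=3: 132 Hz, 156 Hz.
k=4: 180 Hz, 204 Hz.
Within [36 Hz, 134 Hz]: 36 Hz, 60 Hz, 84 Hz, 108 Hz, 132 Hz.

36 Hz, 60 Hz, 84 Hz, 108 Hz, 132 Hz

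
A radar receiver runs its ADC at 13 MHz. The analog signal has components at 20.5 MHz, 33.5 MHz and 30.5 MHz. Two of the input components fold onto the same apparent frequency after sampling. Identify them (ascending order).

fs/2 = 6.5 MHz.
20.5 MHz mod fs = 7.5 MHz.
7.5 MHz > fs/2 = 6.5 MHz, folds to fs − 7.5 MHz = 5.5 MHz.
33.5 MHz mod fs = 7.5 MHz.
7.5 MHz > fs/2 = 6.5 MHz, folds to fs − 7.5 MHz = 5.5 MHz.
30.5 MHz mod fs = 4.5 MHz.
4.5 MHz ≤ fs/2 = 6.5 MHz, appears at 4.5 MHz.
20.5 MHz and 33.5 MHz both map to 5.5 MHz.

20.5 MHz, 33.5 MHz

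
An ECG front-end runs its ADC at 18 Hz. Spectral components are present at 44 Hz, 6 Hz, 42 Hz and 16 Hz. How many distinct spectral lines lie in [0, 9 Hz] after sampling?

3

fs/2 = 9 Hz.
44 Hz mod fs = 8 Hz.
8 Hz ≤ fs/2 = 9 Hz, appears at 8 Hz.
6 Hz ≤ fs/2 = 9 Hz, passes unchanged.
42 Hz mod fs = 6 Hz.
6 Hz ≤ fs/2 = 9 Hz, appears at 6 Hz.
16 Hz > fs/2 = 9 Hz, folds to fs − 16 Hz = 2 Hz.
Distinct values: {2 Hz, 6 Hz, 8 Hz} → 3.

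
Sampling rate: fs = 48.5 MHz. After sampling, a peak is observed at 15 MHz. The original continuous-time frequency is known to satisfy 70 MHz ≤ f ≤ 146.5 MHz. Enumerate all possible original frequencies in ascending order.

82 MHz, 112 MHz, 130.5 MHz

Frequencies that alias to 15 MHz are k·fs ± 15 MHz for integer k ≥ 0.
k=0: 15 MHz.
k=1: 33.5 MHz, 63.5 MHz.
k=2: 82 MHz, 112 MHz.
k=3: 130.5 MHz, 160.5 MHz.
k=4: 179 MHz, 209 MHz.
Within [70 MHz, 146.5 MHz]: 82 MHz, 112 MHz, 130.5 MHz.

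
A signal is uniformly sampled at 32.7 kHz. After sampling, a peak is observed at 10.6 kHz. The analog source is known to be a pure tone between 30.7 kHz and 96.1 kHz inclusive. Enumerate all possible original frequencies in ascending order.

43.3 kHz, 54.8 kHz, 76 kHz, 87.5 kHz

Frequencies that alias to 10.6 kHz are k·fs ± 10.6 kHz for integer k ≥ 0.
k=0: 10.6 kHz.
k=1: 22.1 kHz, 43.3 kHz.
k=2: 54.8 kHz, 76 kHz.
k=3: 87.5 kHz, 108.7 kHz.
k=4: 120.2 kHz, 141.4 kHz.
Within [30.7 kHz, 96.1 kHz]: 43.3 kHz, 54.8 kHz, 76 kHz, 87.5 kHz.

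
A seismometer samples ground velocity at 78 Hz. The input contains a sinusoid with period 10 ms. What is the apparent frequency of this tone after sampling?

T = 10 ms → f = 1/T = 100 Hz.
100 Hz mod fs = 22 Hz.
22 Hz ≤ fs/2 = 39 Hz, appears at 22 Hz.

22 Hz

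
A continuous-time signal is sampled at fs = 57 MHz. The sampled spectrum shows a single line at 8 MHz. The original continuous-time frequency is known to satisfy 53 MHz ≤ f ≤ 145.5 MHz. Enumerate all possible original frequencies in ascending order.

65 MHz, 106 MHz, 122 MHz

Frequencies that alias to 8 MHz are k·fs ± 8 MHz for integer k ≥ 0.
k=0: 8 MHz.
k=1: 49 MHz, 65 MHz.
k=2: 106 MHz, 122 MHz.
k=3: 163 MHz, 179 MHz.
Within [53 MHz, 145.5 MHz]: 65 MHz, 106 MHz, 122 MHz.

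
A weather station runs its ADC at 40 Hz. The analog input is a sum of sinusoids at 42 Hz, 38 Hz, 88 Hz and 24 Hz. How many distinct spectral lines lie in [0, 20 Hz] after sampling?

3

fs/2 = 20 Hz.
42 Hz mod fs = 2 Hz.
2 Hz ≤ fs/2 = 20 Hz, appears at 2 Hz.
38 Hz > fs/2 = 20 Hz, folds to fs − 38 Hz = 2 Hz.
88 Hz mod fs = 8 Hz.
8 Hz ≤ fs/2 = 20 Hz, appears at 8 Hz.
24 Hz > fs/2 = 20 Hz, folds to fs − 24 Hz = 16 Hz.
Distinct values: {2 Hz, 8 Hz, 16 Hz} → 3.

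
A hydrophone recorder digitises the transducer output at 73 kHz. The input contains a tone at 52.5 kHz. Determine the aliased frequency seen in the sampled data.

52.5 kHz > fs/2 = 36.5 kHz, folds to fs − 52.5 kHz = 20.5 kHz.

20.5 kHz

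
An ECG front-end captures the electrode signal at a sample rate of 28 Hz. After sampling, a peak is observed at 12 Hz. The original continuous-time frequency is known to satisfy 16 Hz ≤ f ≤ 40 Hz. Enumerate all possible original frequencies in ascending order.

Frequencies that alias to 12 Hz are k·fs ± 12 Hz for integer k ≥ 0.
k=0: 12 Hz.
k=1: 16 Hz, 40 Hz.
k=2: 44 Hz, 68 Hz.
Within [16 Hz, 40 Hz]: 16 Hz, 40 Hz.

16 Hz, 40 Hz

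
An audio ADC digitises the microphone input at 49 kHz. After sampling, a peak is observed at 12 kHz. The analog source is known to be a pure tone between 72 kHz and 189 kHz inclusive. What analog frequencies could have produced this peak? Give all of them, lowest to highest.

86 kHz, 110 kHz, 135 kHz, 159 kHz, 184 kHz

Frequencies that alias to 12 kHz are k·fs ± 12 kHz for integer k ≥ 0.
k=0: 12 kHz.
k=1: 37 kHz, 61 kHz.
k=2: 86 kHz, 110 kHz.
k=3: 135 kHz, 159 kHz.
k=4: 184 kHz, 208 kHz.
k=5: 233 kHz, 257 kHz.
Within [72 kHz, 189 kHz]: 86 kHz, 110 kHz, 135 kHz, 159 kHz, 184 kHz.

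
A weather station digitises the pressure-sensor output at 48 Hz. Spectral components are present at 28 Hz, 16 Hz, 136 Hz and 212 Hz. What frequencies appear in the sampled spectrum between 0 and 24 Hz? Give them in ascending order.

fs/2 = 24 Hz.
28 Hz > fs/2 = 24 Hz, folds to fs − 28 Hz = 20 Hz.
16 Hz ≤ fs/2 = 24 Hz, passes unchanged.
136 Hz mod fs = 40 Hz.
40 Hz > fs/2 = 24 Hz, folds to fs − 40 Hz = 8 Hz.
212 Hz mod fs = 20 Hz.
20 Hz ≤ fs/2 = 24 Hz, appears at 20 Hz.
Distinct values: {8 Hz, 16 Hz, 20 Hz}.

8 Hz, 16 Hz, 20 Hz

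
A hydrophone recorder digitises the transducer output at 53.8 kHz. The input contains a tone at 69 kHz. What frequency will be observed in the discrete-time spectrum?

15.2 kHz

69 kHz mod fs = 15.2 kHz.
15.2 kHz ≤ fs/2 = 26.9 kHz, appears at 15.2 kHz.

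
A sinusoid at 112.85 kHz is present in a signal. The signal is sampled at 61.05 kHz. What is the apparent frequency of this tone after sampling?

112.85 kHz mod fs = 51.8 kHz.
51.8 kHz > fs/2 = 30.525 kHz, folds to fs − 51.8 kHz = 9.25 kHz.

9.25 kHz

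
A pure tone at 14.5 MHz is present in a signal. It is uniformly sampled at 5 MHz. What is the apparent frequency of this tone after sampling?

14.5 MHz mod fs = 4.5 MHz.
4.5 MHz > fs/2 = 2.5 MHz, folds to fs − 4.5 MHz = 0.5 MHz.

0.5 MHz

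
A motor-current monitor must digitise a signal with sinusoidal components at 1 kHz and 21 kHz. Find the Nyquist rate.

42 kHz

Highest-frequency component: 21 kHz.
Nyquist rate = 2 × 21 kHz = 42 kHz.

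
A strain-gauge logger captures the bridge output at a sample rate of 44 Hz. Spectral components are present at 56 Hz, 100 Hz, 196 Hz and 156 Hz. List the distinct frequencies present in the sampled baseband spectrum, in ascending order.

12 Hz, 20 Hz

fs/2 = 22 Hz.
56 Hz mod fs = 12 Hz.
12 Hz ≤ fs/2 = 22 Hz, appears at 12 Hz.
100 Hz mod fs = 12 Hz.
12 Hz ≤ fs/2 = 22 Hz, appears at 12 Hz.
196 Hz mod fs = 20 Hz.
20 Hz ≤ fs/2 = 22 Hz, appears at 20 Hz.
156 Hz mod fs = 24 Hz.
24 Hz > fs/2 = 22 Hz, folds to fs − 24 Hz = 20 Hz.
Distinct values: {12 Hz, 20 Hz}.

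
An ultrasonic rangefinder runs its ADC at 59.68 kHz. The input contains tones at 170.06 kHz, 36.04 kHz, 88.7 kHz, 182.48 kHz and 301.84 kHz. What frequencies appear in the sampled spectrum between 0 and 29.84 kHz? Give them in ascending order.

fs/2 = 29.84 kHz.
170.06 kHz mod fs = 50.7 kHz.
50.7 kHz > fs/2 = 29.84 kHz, folds to fs − 50.7 kHz = 8.98 kHz.
36.04 kHz > fs/2 = 29.84 kHz, folds to fs − 36.04 kHz = 23.64 kHz.
88.7 kHz mod fs = 29.02 kHz.
29.02 kHz ≤ fs/2 = 29.84 kHz, appears at 29.02 kHz.
182.48 kHz mod fs = 3.44 kHz.
3.44 kHz ≤ fs/2 = 29.84 kHz, appears at 3.44 kHz.
301.84 kHz mod fs = 3.44 kHz.
3.44 kHz ≤ fs/2 = 29.84 kHz, appears at 3.44 kHz.
Distinct values: {3.44 kHz, 8.98 kHz, 23.64 kHz, 29.02 kHz}.

3.44 kHz, 8.98 kHz, 23.64 kHz, 29.02 kHz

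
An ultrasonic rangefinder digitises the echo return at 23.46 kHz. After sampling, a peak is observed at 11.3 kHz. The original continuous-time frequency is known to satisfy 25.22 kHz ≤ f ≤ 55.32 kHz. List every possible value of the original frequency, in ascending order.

Frequencies that alias to 11.3 kHz are k·fs ± 11.3 kHz for integer k ≥ 0.
k=0: 11.3 kHz.
k=1: 12.16 kHz, 34.76 kHz.
k=2: 35.62 kHz, 58.22 kHz.
k=3: 59.08 kHz, 81.68 kHz.
Within [25.22 kHz, 55.32 kHz]: 34.76 kHz, 35.62 kHz.

34.76 kHz, 35.62 kHz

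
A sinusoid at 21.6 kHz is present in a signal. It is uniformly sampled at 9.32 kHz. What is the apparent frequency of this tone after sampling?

2.96 kHz

21.6 kHz mod fs = 2.96 kHz.
2.96 kHz ≤ fs/2 = 4.66 kHz, appears at 2.96 kHz.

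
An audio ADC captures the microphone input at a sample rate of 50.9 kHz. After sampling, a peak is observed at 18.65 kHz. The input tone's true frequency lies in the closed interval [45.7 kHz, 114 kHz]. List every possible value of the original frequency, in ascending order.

69.55 kHz, 83.15 kHz

Frequencies that alias to 18.65 kHz are k·fs ± 18.65 kHz for integer k ≥ 0.
k=0: 18.65 kHz.
k=1: 32.25 kHz, 69.55 kHz.
k=2: 83.15 kHz, 120.45 kHz.
k=3: 134.05 kHz, 171.35 kHz.
Within [45.7 kHz, 114 kHz]: 69.55 kHz, 83.15 kHz.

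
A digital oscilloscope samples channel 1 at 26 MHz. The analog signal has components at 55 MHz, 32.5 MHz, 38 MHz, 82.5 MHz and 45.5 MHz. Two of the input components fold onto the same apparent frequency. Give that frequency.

fs/2 = 13 MHz.
55 MHz mod fs = 3 MHz.
3 MHz ≤ fs/2 = 13 MHz, appears at 3 MHz.
32.5 MHz mod fs = 6.5 MHz.
6.5 MHz ≤ fs/2 = 13 MHz, appears at 6.5 MHz.
38 MHz mod fs = 12 MHz.
12 MHz ≤ fs/2 = 13 MHz, appears at 12 MHz.
82.5 MHz mod fs = 4.5 MHz.
4.5 MHz ≤ fs/2 = 13 MHz, appears at 4.5 MHz.
45.5 MHz mod fs = 19.5 MHz.
19.5 MHz > fs/2 = 13 MHz, folds to fs − 19.5 MHz = 6.5 MHz.
32.5 MHz and 45.5 MHz both map to 6.5 MHz.

6.5 MHz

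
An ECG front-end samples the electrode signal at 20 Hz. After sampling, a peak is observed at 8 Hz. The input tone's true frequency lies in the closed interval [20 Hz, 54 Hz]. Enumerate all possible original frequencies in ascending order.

28 Hz, 32 Hz, 48 Hz, 52 Hz

Frequencies that alias to 8 Hz are k·fs ± 8 Hz for integer k ≥ 0.
k=0: 8 Hz.
k=1: 12 Hz, 28 Hz.
k=2: 32 Hz, 48 Hz.
k=3: 52 Hz, 68 Hz.
k=4: 72 Hz, 88 Hz.
Within [20 Hz, 54 Hz]: 28 Hz, 32 Hz, 48 Hz, 52 Hz.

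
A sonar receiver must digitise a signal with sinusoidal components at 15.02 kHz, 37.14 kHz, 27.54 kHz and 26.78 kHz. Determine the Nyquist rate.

Highest-frequency component: 37.14 kHz.
Nyquist rate = 2 × 37.14 kHz = 74.28 kHz.

74.28 kHz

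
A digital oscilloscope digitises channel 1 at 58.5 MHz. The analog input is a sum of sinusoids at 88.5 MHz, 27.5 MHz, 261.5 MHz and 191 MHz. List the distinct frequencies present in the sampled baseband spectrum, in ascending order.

15.5 MHz, 27.5 MHz, 28.5 MHz

fs/2 = 29.25 MHz.
88.5 MHz mod fs = 30 MHz.
30 MHz > fs/2 = 29.25 MHz, folds to fs − 30 MHz = 28.5 MHz.
27.5 MHz ≤ fs/2 = 29.25 MHz, passes unchanged.
261.5 MHz mod fs = 27.5 MHz.
27.5 MHz ≤ fs/2 = 29.25 MHz, appears at 27.5 MHz.
191 MHz mod fs = 15.5 MHz.
15.5 MHz ≤ fs/2 = 29.25 MHz, appears at 15.5 MHz.
Distinct values: {15.5 MHz, 27.5 MHz, 28.5 MHz}.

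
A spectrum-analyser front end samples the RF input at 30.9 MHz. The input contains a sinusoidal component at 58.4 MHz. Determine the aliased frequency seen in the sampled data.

58.4 MHz mod fs = 27.5 MHz.
27.5 MHz > fs/2 = 15.45 MHz, folds to fs − 27.5 MHz = 3.4 MHz.

3.4 MHz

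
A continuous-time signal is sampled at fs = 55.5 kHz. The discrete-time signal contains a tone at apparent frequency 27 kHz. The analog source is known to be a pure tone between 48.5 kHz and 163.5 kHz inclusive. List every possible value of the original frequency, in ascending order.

Frequencies that alias to 27 kHz are k·fs ± 27 kHz for integer k ≥ 0.
k=0: 27 kHz.
k=1: 28.5 kHz, 82.5 kHz.
k=2: 84 kHz, 138 kHz.
k=3: 139.5 kHz, 193.5 kHz.
k=4: 195 kHz, 249 kHz.
Within [48.5 kHz, 163.5 kHz]: 82.5 kHz, 84 kHz, 138 kHz, 139.5 kHz.

82.5 kHz, 84 kHz, 138 kHz, 139.5 kHz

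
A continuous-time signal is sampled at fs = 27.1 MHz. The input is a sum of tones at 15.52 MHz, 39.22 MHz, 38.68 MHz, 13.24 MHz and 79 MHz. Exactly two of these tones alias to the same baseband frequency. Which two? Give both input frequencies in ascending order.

fs/2 = 13.55 MHz.
15.52 MHz > fs/2 = 13.55 MHz, folds to fs − 15.52 MHz = 11.58 MHz.
39.22 MHz mod fs = 12.12 MHz.
12.12 MHz ≤ fs/2 = 13.55 MHz, appears at 12.12 MHz.
38.68 MHz mod fs = 11.58 MHz.
11.58 MHz ≤ fs/2 = 13.55 MHz, appears at 11.58 MHz.
13.24 MHz ≤ fs/2 = 13.55 MHz, passes unchanged.
79 MHz mod fs = 24.8 MHz.
24.8 MHz > fs/2 = 13.55 MHz, folds to fs − 24.8 MHz = 2.3 MHz.
15.52 MHz and 38.68 MHz both map to 11.58 MHz.

15.52 MHz, 38.68 MHz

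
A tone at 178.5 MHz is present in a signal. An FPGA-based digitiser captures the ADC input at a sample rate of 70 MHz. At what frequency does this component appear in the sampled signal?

31.5 MHz

178.5 MHz mod fs = 38.5 MHz.
38.5 MHz > fs/2 = 35 MHz, folds to fs − 38.5 MHz = 31.5 MHz.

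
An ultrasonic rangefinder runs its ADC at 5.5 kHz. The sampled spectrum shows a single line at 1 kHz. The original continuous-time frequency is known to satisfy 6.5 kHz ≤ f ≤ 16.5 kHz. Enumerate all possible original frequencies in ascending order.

Frequencies that alias to 1 kHz are k·fs ± 1 kHz for integer k ≥ 0.
k=0: 1 kHz.
k=1: 4.5 kHz, 6.5 kHz.
k=2: 10 kHz, 12 kHz.
k=3: 15.5 kHz, 17.5 kHz.
k=4: 21 kHz, 23 kHz.
Within [6.5 kHz, 16.5 kHz]: 6.5 kHz, 10 kHz, 12 kHz, 15.5 kHz.

6.5 kHz, 10 kHz, 12 kHz, 15.5 kHz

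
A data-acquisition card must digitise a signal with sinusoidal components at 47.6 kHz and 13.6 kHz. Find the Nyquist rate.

Highest-frequency component: 47.6 kHz.
Nyquist rate = 2 × 47.6 kHz = 95.2 kHz.

95.2 kHz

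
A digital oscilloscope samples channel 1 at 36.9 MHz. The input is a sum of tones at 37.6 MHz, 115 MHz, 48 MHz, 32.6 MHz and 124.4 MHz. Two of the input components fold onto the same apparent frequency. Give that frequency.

fs/2 = 18.45 MHz.
37.6 MHz mod fs = 0.7 MHz.
0.7 MHz ≤ fs/2 = 18.45 MHz, appears at 0.7 MHz.
115 MHz mod fs = 4.3 MHz.
4.3 MHz ≤ fs/2 = 18.45 MHz, appears at 4.3 MHz.
48 MHz mod fs = 11.1 MHz.
11.1 MHz ≤ fs/2 = 18.45 MHz, appears at 11.1 MHz.
32.6 MHz > fs/2 = 18.45 MHz, folds to fs − 32.6 MHz = 4.3 MHz.
124.4 MHz mod fs = 13.7 MHz.
13.7 MHz ≤ fs/2 = 18.45 MHz, appears at 13.7 MHz.
32.6 MHz and 115 MHz both map to 4.3 MHz.

4.3 MHz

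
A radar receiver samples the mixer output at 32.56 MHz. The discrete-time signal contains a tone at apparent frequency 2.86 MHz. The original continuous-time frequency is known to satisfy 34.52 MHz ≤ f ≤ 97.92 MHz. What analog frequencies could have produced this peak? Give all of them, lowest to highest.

Frequencies that alias to 2.86 MHz are k·fs ± 2.86 MHz for integer k ≥ 0.
k=0: 2.86 MHz.
k=1: 29.7 MHz, 35.42 MHz.
k=2: 62.26 MHz, 67.98 MHz.
k=3: 94.82 MHz, 100.54 MHz.
k=4: 127.38 MHz, 133.1 MHz.
Within [34.52 MHz, 97.92 MHz]: 35.42 MHz, 62.26 MHz, 67.98 MHz, 94.82 MHz.

35.42 MHz, 62.26 MHz, 67.98 MHz, 94.82 MHz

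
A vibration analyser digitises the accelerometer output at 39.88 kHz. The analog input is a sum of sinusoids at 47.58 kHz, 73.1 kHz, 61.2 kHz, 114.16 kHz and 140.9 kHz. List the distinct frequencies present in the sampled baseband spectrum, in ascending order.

fs/2 = 19.94 kHz.
47.58 kHz mod fs = 7.7 kHz.
7.7 kHz ≤ fs/2 = 19.94 kHz, appears at 7.7 kHz.
73.1 kHz mod fs = 33.22 kHz.
33.22 kHz > fs/2 = 19.94 kHz, folds to fs − 33.22 kHz = 6.66 kHz.
61.2 kHz mod fs = 21.32 kHz.
21.32 kHz > fs/2 = 19.94 kHz, folds to fs − 21.32 kHz = 18.56 kHz.
114.16 kHz mod fs = 34.4 kHz.
34.4 kHz > fs/2 = 19.94 kHz, folds to fs − 34.4 kHz = 5.48 kHz.
140.9 kHz mod fs = 21.26 kHz.
21.26 kHz > fs/2 = 19.94 kHz, folds to fs − 21.26 kHz = 18.62 kHz.
Distinct values: {5.48 kHz, 6.66 kHz, 7.7 kHz, 18.56 kHz, 18.62 kHz}.

5.48 kHz, 6.66 kHz, 7.7 kHz, 18.56 kHz, 18.62 kHz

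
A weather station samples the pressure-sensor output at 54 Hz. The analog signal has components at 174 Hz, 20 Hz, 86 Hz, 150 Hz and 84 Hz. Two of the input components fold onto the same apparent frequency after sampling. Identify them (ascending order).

fs/2 = 27 Hz.
174 Hz mod fs = 12 Hz.
12 Hz ≤ fs/2 = 27 Hz, appears at 12 Hz.
20 Hz ≤ fs/2 = 27 Hz, passes unchanged.
86 Hz mod fs = 32 Hz.
32 Hz > fs/2 = 27 Hz, folds to fs − 32 Hz = 22 Hz.
150 Hz mod fs = 42 Hz.
42 Hz > fs/2 = 27 Hz, folds to fs − 42 Hz = 12 Hz.
84 Hz mod fs = 30 Hz.
30 Hz > fs/2 = 27 Hz, folds to fs − 30 Hz = 24 Hz.
150 Hz and 174 Hz both map to 12 Hz.

150 Hz, 174 Hz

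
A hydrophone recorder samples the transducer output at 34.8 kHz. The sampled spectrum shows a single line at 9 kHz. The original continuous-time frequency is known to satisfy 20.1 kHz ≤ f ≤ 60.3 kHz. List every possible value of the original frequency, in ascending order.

25.8 kHz, 43.8 kHz

Frequencies that alias to 9 kHz are k·fs ± 9 kHz for integer k ≥ 0.
k=0: 9 kHz.
k=1: 25.8 kHz, 43.8 kHz.
k=2: 60.6 kHz, 78.6 kHz.
Within [20.1 kHz, 60.3 kHz]: 25.8 kHz, 43.8 kHz.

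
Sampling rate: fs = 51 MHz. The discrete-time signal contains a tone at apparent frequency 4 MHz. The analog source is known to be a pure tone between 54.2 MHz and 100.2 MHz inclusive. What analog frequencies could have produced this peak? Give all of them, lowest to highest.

Frequencies that alias to 4 MHz are k·fs ± 4 MHz for integer k ≥ 0.
k=0: 4 MHz.
k=1: 47 MHz, 55 MHz.
k=2: 98 MHz, 106 MHz.
k=3: 149 MHz, 157 MHz.
Within [54.2 MHz, 100.2 MHz]: 55 MHz, 98 MHz.

55 MHz, 98 MHz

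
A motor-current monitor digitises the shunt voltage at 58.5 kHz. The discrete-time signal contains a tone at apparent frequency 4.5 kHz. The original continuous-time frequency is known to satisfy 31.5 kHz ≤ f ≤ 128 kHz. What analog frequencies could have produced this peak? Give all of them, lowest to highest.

54 kHz, 63 kHz, 112.5 kHz, 121.5 kHz

Frequencies that alias to 4.5 kHz are k·fs ± 4.5 kHz for integer k ≥ 0.
k=0: 4.5 kHz.
k=1: 54 kHz, 63 kHz.
k=2: 112.5 kHz, 121.5 kHz.
k=3: 171 kHz, 180 kHz.
Within [31.5 kHz, 128 kHz]: 54 kHz, 63 kHz, 112.5 kHz, 121.5 kHz.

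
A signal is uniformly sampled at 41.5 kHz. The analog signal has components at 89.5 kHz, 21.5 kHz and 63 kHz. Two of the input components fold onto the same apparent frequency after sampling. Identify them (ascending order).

21.5 kHz, 63 kHz

fs/2 = 20.75 kHz.
89.5 kHz mod fs = 6.5 kHz.
6.5 kHz ≤ fs/2 = 20.75 kHz, appears at 6.5 kHz.
21.5 kHz > fs/2 = 20.75 kHz, folds to fs − 21.5 kHz = 20 kHz.
63 kHz mod fs = 21.5 kHz.
21.5 kHz > fs/2 = 20.75 kHz, folds to fs − 21.5 kHz = 20 kHz.
21.5 kHz and 63 kHz both map to 20 kHz.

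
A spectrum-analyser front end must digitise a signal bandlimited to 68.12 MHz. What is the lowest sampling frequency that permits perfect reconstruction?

Nyquist rate = 2 × 68.12 MHz = 136.24 MHz.

136.24 MHz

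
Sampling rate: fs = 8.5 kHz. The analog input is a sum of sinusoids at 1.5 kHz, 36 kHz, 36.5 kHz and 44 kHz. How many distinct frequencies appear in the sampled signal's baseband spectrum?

3

fs/2 = 4.25 kHz.
1.5 kHz ≤ fs/2 = 4.25 kHz, passes unchanged.
36 kHz mod fs = 2 kHz.
2 kHz ≤ fs/2 = 4.25 kHz, appears at 2 kHz.
36.5 kHz mod fs = 2.5 kHz.
2.5 kHz ≤ fs/2 = 4.25 kHz, appears at 2.5 kHz.
44 kHz mod fs = 1.5 kHz.
1.5 kHz ≤ fs/2 = 4.25 kHz, appears at 1.5 kHz.
Distinct values: {1.5 kHz, 2 kHz, 2.5 kHz} → 3.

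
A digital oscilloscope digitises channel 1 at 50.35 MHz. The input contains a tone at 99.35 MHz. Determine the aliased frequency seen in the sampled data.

99.35 MHz mod fs = 49 MHz.
49 MHz > fs/2 = 25.175 MHz, folds to fs − 49 MHz = 1.35 MHz.

1.35 MHz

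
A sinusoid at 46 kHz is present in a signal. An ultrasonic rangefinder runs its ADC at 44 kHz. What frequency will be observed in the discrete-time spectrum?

2 kHz

46 kHz mod fs = 2 kHz.
2 kHz ≤ fs/2 = 22 kHz, appears at 2 kHz.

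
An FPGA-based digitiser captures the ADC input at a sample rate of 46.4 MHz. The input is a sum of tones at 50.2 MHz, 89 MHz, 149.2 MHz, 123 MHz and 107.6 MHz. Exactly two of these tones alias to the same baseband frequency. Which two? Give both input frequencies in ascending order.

50.2 MHz, 89 MHz

fs/2 = 23.2 MHz.
50.2 MHz mod fs = 3.8 MHz.
3.8 MHz ≤ fs/2 = 23.2 MHz, appears at 3.8 MHz.
89 MHz mod fs = 42.6 MHz.
42.6 MHz > fs/2 = 23.2 MHz, folds to fs − 42.6 MHz = 3.8 MHz.
149.2 MHz mod fs = 10 MHz.
10 MHz ≤ fs/2 = 23.2 MHz, appears at 10 MHz.
123 MHz mod fs = 30.2 MHz.
30.2 MHz > fs/2 = 23.2 MHz, folds to fs − 30.2 MHz = 16.2 MHz.
107.6 MHz mod fs = 14.8 MHz.
14.8 MHz ≤ fs/2 = 23.2 MHz, appears at 14.8 MHz.
50.2 MHz and 89 MHz both map to 3.8 MHz.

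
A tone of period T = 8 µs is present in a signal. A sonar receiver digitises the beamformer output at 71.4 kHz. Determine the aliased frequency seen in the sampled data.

T = 8 µs → f = 1/T = 125 kHz.
125 kHz mod fs = 53.6 kHz.
53.6 kHz > fs/2 = 35.7 kHz, folds to fs − 53.6 kHz = 17.8 kHz.

17.8 kHz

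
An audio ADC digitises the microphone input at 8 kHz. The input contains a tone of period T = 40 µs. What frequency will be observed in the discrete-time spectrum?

T = 40 µs → f = 1/T = 25 kHz.
25 kHz mod fs = 1 kHz.
1 kHz ≤ fs/2 = 4 kHz, appears at 1 kHz.

1 kHz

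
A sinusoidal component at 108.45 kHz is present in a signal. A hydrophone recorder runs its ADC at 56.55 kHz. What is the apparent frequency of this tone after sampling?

4.65 kHz

108.45 kHz mod fs = 51.9 kHz.
51.9 kHz > fs/2 = 28.275 kHz, folds to fs − 51.9 kHz = 4.65 kHz.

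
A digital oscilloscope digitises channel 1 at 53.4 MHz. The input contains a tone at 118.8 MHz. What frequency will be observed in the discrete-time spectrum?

118.8 MHz mod fs = 12 MHz.
12 MHz ≤ fs/2 = 26.7 MHz, appears at 12 MHz.

12 MHz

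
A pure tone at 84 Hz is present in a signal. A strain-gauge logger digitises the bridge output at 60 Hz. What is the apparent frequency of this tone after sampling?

84 Hz mod fs = 24 Hz.
24 Hz ≤ fs/2 = 30 Hz, appears at 24 Hz.

24 Hz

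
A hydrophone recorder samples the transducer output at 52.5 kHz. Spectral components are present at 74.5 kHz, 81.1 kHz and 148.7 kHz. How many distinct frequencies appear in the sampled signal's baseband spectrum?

3

fs/2 = 26.25 kHz.
74.5 kHz mod fs = 22 kHz.
22 kHz ≤ fs/2 = 26.25 kHz, appears at 22 kHz.
81.1 kHz mod fs = 28.6 kHz.
28.6 kHz > fs/2 = 26.25 kHz, folds to fs − 28.6 kHz = 23.9 kHz.
148.7 kHz mod fs = 43.7 kHz.
43.7 kHz > fs/2 = 26.25 kHz, folds to fs − 43.7 kHz = 8.8 kHz.
Distinct values: {8.8 kHz, 22 kHz, 23.9 kHz} → 3.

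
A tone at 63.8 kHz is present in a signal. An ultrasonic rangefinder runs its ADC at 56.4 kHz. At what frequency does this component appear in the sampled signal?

7.4 kHz

63.8 kHz mod fs = 7.4 kHz.
7.4 kHz ≤ fs/2 = 28.2 kHz, appears at 7.4 kHz.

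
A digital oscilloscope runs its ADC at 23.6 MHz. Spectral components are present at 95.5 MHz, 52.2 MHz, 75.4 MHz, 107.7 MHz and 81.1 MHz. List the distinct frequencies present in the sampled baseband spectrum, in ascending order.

fs/2 = 11.8 MHz.
95.5 MHz mod fs = 1.1 MHz.
1.1 MHz ≤ fs/2 = 11.8 MHz, appears at 1.1 MHz.
52.2 MHz mod fs = 5 MHz.
5 MHz ≤ fs/2 = 11.8 MHz, appears at 5 MHz.
75.4 MHz mod fs = 4.6 MHz.
4.6 MHz ≤ fs/2 = 11.8 MHz, appears at 4.6 MHz.
107.7 MHz mod fs = 13.3 MHz.
13.3 MHz > fs/2 = 11.8 MHz, folds to fs − 13.3 MHz = 10.3 MHz.
81.1 MHz mod fs = 10.3 MHz.
10.3 MHz ≤ fs/2 = 11.8 MHz, appears at 10.3 MHz.
Distinct values: {1.1 MHz, 4.6 MHz, 5 MHz, 10.3 MHz}.

1.1 MHz, 4.6 MHz, 5 MHz, 10.3 MHz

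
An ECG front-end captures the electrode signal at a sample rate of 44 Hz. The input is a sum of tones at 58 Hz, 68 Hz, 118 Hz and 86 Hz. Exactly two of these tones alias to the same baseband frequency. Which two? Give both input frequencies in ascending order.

fs/2 = 22 Hz.
58 Hz mod fs = 14 Hz.
14 Hz ≤ fs/2 = 22 Hz, appears at 14 Hz.
68 Hz mod fs = 24 Hz.
24 Hz > fs/2 = 22 Hz, folds to fs − 24 Hz = 20 Hz.
118 Hz mod fs = 30 Hz.
30 Hz > fs/2 = 22 Hz, folds to fs − 30 Hz = 14 Hz.
86 Hz mod fs = 42 Hz.
42 Hz > fs/2 = 22 Hz, folds to fs − 42 Hz = 2 Hz.
58 Hz and 118 Hz both map to 14 Hz.

58 Hz, 118 Hz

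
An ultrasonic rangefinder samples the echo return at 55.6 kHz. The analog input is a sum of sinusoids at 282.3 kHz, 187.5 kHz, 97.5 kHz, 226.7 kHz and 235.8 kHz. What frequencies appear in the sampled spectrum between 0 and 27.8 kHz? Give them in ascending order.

fs/2 = 27.8 kHz.
282.3 kHz mod fs = 4.3 kHz.
4.3 kHz ≤ fs/2 = 27.8 kHz, appears at 4.3 kHz.
187.5 kHz mod fs = 20.7 kHz.
20.7 kHz ≤ fs/2 = 27.8 kHz, appears at 20.7 kHz.
97.5 kHz mod fs = 41.9 kHz.
41.9 kHz > fs/2 = 27.8 kHz, folds to fs − 41.9 kHz = 13.7 kHz.
226.7 kHz mod fs = 4.3 kHz.
4.3 kHz ≤ fs/2 = 27.8 kHz, appears at 4.3 kHz.
235.8 kHz mod fs = 13.4 kHz.
13.4 kHz ≤ fs/2 = 27.8 kHz, appears at 13.4 kHz.
Distinct values: {4.3 kHz, 13.4 kHz, 13.7 kHz, 20.7 kHz}.

4.3 kHz, 13.4 kHz, 13.7 kHz, 20.7 kHz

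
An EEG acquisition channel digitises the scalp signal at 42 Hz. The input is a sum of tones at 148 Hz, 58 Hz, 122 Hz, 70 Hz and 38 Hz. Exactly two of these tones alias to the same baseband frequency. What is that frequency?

fs/2 = 21 Hz.
148 Hz mod fs = 22 Hz.
22 Hz > fs/2 = 21 Hz, folds to fs − 22 Hz = 20 Hz.
58 Hz mod fs = 16 Hz.
16 Hz ≤ fs/2 = 21 Hz, appears at 16 Hz.
122 Hz mod fs = 38 Hz.
38 Hz > fs/2 = 21 Hz, folds to fs − 38 Hz = 4 Hz.
70 Hz mod fs = 28 Hz.
28 Hz > fs/2 = 21 Hz, folds to fs − 28 Hz = 14 Hz.
38 Hz > fs/2 = 21 Hz, folds to fs − 38 Hz = 4 Hz.
38 Hz and 122 Hz both map to 4 Hz.

4 Hz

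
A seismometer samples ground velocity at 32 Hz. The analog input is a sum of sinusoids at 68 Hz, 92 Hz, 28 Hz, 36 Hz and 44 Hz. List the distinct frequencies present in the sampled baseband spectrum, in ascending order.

4 Hz, 12 Hz

fs/2 = 16 Hz.
68 Hz mod fs = 4 Hz.
4 Hz ≤ fs/2 = 16 Hz, appears at 4 Hz.
92 Hz mod fs = 28 Hz.
28 Hz > fs/2 = 16 Hz, folds to fs − 28 Hz = 4 Hz.
28 Hz > fs/2 = 16 Hz, folds to fs − 28 Hz = 4 Hz.
36 Hz mod fs = 4 Hz.
4 Hz ≤ fs/2 = 16 Hz, appears at 4 Hz.
44 Hz mod fs = 12 Hz.
12 Hz ≤ fs/2 = 16 Hz, appears at 12 Hz.
Distinct values: {4 Hz, 12 Hz}.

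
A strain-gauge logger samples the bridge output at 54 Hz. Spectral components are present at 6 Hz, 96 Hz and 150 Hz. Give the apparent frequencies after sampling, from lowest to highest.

6 Hz, 12 Hz

fs/2 = 27 Hz.
6 Hz ≤ fs/2 = 27 Hz, passes unchanged.
96 Hz mod fs = 42 Hz.
42 Hz > fs/2 = 27 Hz, folds to fs − 42 Hz = 12 Hz.
150 Hz mod fs = 42 Hz.
42 Hz > fs/2 = 27 Hz, folds to fs − 42 Hz = 12 Hz.
Distinct values: {6 Hz, 12 Hz}.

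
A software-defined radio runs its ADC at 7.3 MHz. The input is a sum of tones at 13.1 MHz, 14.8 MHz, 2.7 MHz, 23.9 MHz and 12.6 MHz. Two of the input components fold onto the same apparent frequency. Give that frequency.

fs/2 = 3.65 MHz.
13.1 MHz mod fs = 5.8 MHz.
5.8 MHz > fs/2 = 3.65 MHz, folds to fs − 5.8 MHz = 1.5 MHz.
14.8 MHz mod fs = 0.2 MHz.
0.2 MHz ≤ fs/2 = 3.65 MHz, appears at 0.2 MHz.
2.7 MHz ≤ fs/2 = 3.65 MHz, passes unchanged.
23.9 MHz mod fs = 2 MHz.
2 MHz ≤ fs/2 = 3.65 MHz, appears at 2 MHz.
12.6 MHz mod fs = 5.3 MHz.
5.3 MHz > fs/2 = 3.65 MHz, folds to fs − 5.3 MHz = 2 MHz.
12.6 MHz and 23.9 MHz both map to 2 MHz.

2 MHz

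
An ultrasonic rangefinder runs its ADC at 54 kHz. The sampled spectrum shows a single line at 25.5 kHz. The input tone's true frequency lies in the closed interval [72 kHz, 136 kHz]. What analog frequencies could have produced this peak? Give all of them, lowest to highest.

Frequencies that alias to 25.5 kHz are k·fs ± 25.5 kHz for integer k ≥ 0.
k=0: 25.5 kHz.
k=1: 28.5 kHz, 79.5 kHz.
k=2: 82.5 kHz, 133.5 kHz.
k=3: 136.5 kHz, 187.5 kHz.
Within [72 kHz, 136 kHz]: 79.5 kHz, 82.5 kHz, 133.5 kHz.

79.5 kHz, 82.5 kHz, 133.5 kHz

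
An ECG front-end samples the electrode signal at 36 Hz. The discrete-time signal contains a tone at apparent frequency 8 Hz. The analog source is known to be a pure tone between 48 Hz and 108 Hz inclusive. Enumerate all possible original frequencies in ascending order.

64 Hz, 80 Hz, 100 Hz

Frequencies that alias to 8 Hz are k·fs ± 8 Hz for integer k ≥ 0.
k=0: 8 Hz.
k=1: 28 Hz, 44 Hz.
k=2: 64 Hz, 80 Hz.
k=3: 100 Hz, 116 Hz.
k=4: 136 Hz, 152 Hz.
Within [48 Hz, 108 Hz]: 64 Hz, 80 Hz, 100 Hz.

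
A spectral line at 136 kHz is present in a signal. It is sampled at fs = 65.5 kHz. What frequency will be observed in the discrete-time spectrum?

5 kHz

136 kHz mod fs = 5 kHz.
5 kHz ≤ fs/2 = 32.75 kHz, appears at 5 kHz.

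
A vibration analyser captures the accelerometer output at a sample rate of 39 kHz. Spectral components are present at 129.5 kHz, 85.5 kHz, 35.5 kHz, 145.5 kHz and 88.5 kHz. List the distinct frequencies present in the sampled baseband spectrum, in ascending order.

fs/2 = 19.5 kHz.
129.5 kHz mod fs = 12.5 kHz.
12.5 kHz ≤ fs/2 = 19.5 kHz, appears at 12.5 kHz.
85.5 kHz mod fs = 7.5 kHz.
7.5 kHz ≤ fs/2 = 19.5 kHz, appears at 7.5 kHz.
35.5 kHz > fs/2 = 19.5 kHz, folds to fs − 35.5 kHz = 3.5 kHz.
145.5 kHz mod fs = 28.5 kHz.
28.5 kHz > fs/2 = 19.5 kHz, folds to fs − 28.5 kHz = 10.5 kHz.
88.5 kHz mod fs = 10.5 kHz.
10.5 kHz ≤ fs/2 = 19.5 kHz, appears at 10.5 kHz.
Distinct values: {3.5 kHz, 7.5 kHz, 10.5 kHz, 12.5 kHz}.

3.5 kHz, 7.5 kHz, 10.5 kHz, 12.5 kHz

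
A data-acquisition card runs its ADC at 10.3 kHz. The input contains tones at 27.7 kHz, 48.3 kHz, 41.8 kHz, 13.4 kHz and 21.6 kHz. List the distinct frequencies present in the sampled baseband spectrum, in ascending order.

0.6 kHz, 1 kHz, 3.1 kHz, 3.2 kHz

fs/2 = 5.15 kHz.
27.7 kHz mod fs = 7.1 kHz.
7.1 kHz > fs/2 = 5.15 kHz, folds to fs − 7.1 kHz = 3.2 kHz.
48.3 kHz mod fs = 7.1 kHz.
7.1 kHz > fs/2 = 5.15 kHz, folds to fs − 7.1 kHz = 3.2 kHz.
41.8 kHz mod fs = 0.6 kHz.
0.6 kHz ≤ fs/2 = 5.15 kHz, appears at 0.6 kHz.
13.4 kHz mod fs = 3.1 kHz.
3.1 kHz ≤ fs/2 = 5.15 kHz, appears at 3.1 kHz.
21.6 kHz mod fs = 1 kHz.
1 kHz ≤ fs/2 = 5.15 kHz, appears at 1 kHz.
Distinct values: {0.6 kHz, 1 kHz, 3.1 kHz, 3.2 kHz}.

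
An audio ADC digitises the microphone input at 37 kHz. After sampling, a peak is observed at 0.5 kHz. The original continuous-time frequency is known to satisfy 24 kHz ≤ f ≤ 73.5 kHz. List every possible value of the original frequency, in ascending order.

Frequencies that alias to 0.5 kHz are k·fs ± 0.5 kHz for integer k ≥ 0.
k=0: 0.5 kHz.
k=1: 36.5 kHz, 37.5 kHz.
k=2: 73.5 kHz, 74.5 kHz.
k=3: 110.5 kHz, 111.5 kHz.
Within [24 kHz, 73.5 kHz]: 36.5 kHz, 37.5 kHz, 73.5 kHz.

36.5 kHz, 37.5 kHz, 73.5 kHz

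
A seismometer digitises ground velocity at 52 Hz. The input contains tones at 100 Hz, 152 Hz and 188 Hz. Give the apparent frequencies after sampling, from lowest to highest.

fs/2 = 26 Hz.
100 Hz mod fs = 48 Hz.
48 Hz > fs/2 = 26 Hz, folds to fs − 48 Hz = 4 Hz.
152 Hz mod fs = 48 Hz.
48 Hz > fs/2 = 26 Hz, folds to fs − 48 Hz = 4 Hz.
188 Hz mod fs = 32 Hz.
32 Hz > fs/2 = 26 Hz, folds to fs − 32 Hz = 20 Hz.
Distinct values: {4 Hz, 20 Hz}.

4 Hz, 20 Hz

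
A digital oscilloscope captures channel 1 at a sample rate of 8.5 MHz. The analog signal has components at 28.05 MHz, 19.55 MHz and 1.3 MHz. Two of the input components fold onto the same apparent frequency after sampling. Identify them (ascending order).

19.55 MHz, 28.05 MHz

fs/2 = 4.25 MHz.
28.05 MHz mod fs = 2.55 MHz.
2.55 MHz ≤ fs/2 = 4.25 MHz, appears at 2.55 MHz.
19.55 MHz mod fs = 2.55 MHz.
2.55 MHz ≤ fs/2 = 4.25 MHz, appears at 2.55 MHz.
1.3 MHz ≤ fs/2 = 4.25 MHz, passes unchanged.
19.55 MHz and 28.05 MHz both map to 2.55 MHz.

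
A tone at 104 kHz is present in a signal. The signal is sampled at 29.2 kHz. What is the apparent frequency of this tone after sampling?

104 kHz mod fs = 16.4 kHz.
16.4 kHz > fs/2 = 14.6 kHz, folds to fs − 16.4 kHz = 12.8 kHz.

12.8 kHz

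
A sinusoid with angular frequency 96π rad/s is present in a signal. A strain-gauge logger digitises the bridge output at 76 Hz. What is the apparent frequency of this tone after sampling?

28 Hz

ω = 96π rad/s → f = ω/(2π) = 48 Hz.
48 Hz > fs/2 = 38 Hz, folds to fs − 48 Hz = 28 Hz.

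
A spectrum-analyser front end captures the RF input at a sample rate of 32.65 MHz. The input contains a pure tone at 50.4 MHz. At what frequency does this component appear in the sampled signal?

50.4 MHz mod fs = 17.75 MHz.
17.75 MHz > fs/2 = 16.325 MHz, folds to fs − 17.75 MHz = 14.9 MHz.

14.9 MHz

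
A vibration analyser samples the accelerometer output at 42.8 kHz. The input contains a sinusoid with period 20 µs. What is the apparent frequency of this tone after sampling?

T = 20 µs → f = 1/T = 50 kHz.
50 kHz mod fs = 7.2 kHz.
7.2 kHz ≤ fs/2 = 21.4 kHz, appears at 7.2 kHz.

7.2 kHz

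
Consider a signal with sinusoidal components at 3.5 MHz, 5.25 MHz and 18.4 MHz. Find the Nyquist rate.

36.8 MHz

Highest-frequency component: 18.4 MHz.
Nyquist rate = 2 × 18.4 MHz = 36.8 MHz.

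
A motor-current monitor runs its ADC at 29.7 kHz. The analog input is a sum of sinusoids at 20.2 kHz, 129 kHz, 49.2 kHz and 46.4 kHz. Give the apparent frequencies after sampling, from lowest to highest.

fs/2 = 14.85 kHz.
20.2 kHz > fs/2 = 14.85 kHz, folds to fs − 20.2 kHz = 9.5 kHz.
129 kHz mod fs = 10.2 kHz.
10.2 kHz ≤ fs/2 = 14.85 kHz, appears at 10.2 kHz.
49.2 kHz mod fs = 19.5 kHz.
19.5 kHz > fs/2 = 14.85 kHz, folds to fs − 19.5 kHz = 10.2 kHz.
46.4 kHz mod fs = 16.7 kHz.
16.7 kHz > fs/2 = 14.85 kHz, folds to fs − 16.7 kHz = 13 kHz.
Distinct values: {9.5 kHz, 10.2 kHz, 13 kHz}.

9.5 kHz, 10.2 kHz, 13 kHz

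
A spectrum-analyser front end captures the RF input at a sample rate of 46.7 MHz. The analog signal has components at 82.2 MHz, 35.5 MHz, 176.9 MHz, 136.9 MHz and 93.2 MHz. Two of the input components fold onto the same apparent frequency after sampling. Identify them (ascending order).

fs/2 = 23.35 MHz.
82.2 MHz mod fs = 35.5 MHz.
35.5 MHz > fs/2 = 23.35 MHz, folds to fs − 35.5 MHz = 11.2 MHz.
35.5 MHz > fs/2 = 23.35 MHz, folds to fs − 35.5 MHz = 11.2 MHz.
176.9 MHz mod fs = 36.8 MHz.
36.8 MHz > fs/2 = 23.35 MHz, folds to fs − 36.8 MHz = 9.9 MHz.
136.9 MHz mod fs = 43.5 MHz.
43.5 MHz > fs/2 = 23.35 MHz, folds to fs − 43.5 MHz = 3.2 MHz.
93.2 MHz mod fs = 46.5 MHz.
46.5 MHz > fs/2 = 23.35 MHz, folds to fs − 46.5 MHz = 0.2 MHz.
35.5 MHz and 82.2 MHz both map to 11.2 MHz.

35.5 MHz, 82.2 MHz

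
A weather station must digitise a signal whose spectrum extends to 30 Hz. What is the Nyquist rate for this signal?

60 Hz

Nyquist rate = 2 × 30 Hz = 60 Hz.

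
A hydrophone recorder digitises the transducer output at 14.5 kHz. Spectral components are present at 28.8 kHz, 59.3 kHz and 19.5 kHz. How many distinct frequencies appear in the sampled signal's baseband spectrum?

3

fs/2 = 7.25 kHz.
28.8 kHz mod fs = 14.3 kHz.
14.3 kHz > fs/2 = 7.25 kHz, folds to fs − 14.3 kHz = 0.2 kHz.
59.3 kHz mod fs = 1.3 kHz.
1.3 kHz ≤ fs/2 = 7.25 kHz, appears at 1.3 kHz.
19.5 kHz mod fs = 5 kHz.
5 kHz ≤ fs/2 = 7.25 kHz, appears at 5 kHz.
Distinct values: {0.2 kHz, 1.3 kHz, 5 kHz} → 3.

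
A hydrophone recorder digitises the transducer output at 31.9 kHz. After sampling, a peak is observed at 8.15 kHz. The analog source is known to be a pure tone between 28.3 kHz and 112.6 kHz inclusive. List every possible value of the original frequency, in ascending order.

Frequencies that alias to 8.15 kHz are k·fs ± 8.15 kHz for integer k ≥ 0.
k=0: 8.15 kHz.
k=1: 23.75 kHz, 40.05 kHz.
k=2: 55.65 kHz, 71.95 kHz.
k=3: 87.55 kHz, 103.85 kHz.
k=4: 119.45 kHz, 135.75 kHz.
Within [28.3 kHz, 112.6 kHz]: 40.05 kHz, 55.65 kHz, 71.95 kHz, 87.55 kHz, 103.85 kHz.

40.05 kHz, 55.65 kHz, 71.95 kHz, 87.55 kHz, 103.85 kHz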